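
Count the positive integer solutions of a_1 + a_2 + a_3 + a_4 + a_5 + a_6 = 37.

Substitute a'_i = a_i - 1 (so a'_i >= 0). Then sum a'_i = 37 - 6 = 31.
Stars and bars: C(31+6-1, 6-1) = C(36,5).

Final answer: C(36,5) = 376992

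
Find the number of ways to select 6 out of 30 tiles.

C(30,6) = 30!/(6! x 24!).

Final answer: \binom{30}{6} = 593775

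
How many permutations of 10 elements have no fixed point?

Derangements satisfy D(n) = (n-1)(D(n-1) + D(n-2)), starting from D(0)=1, D(1)=0.
Building up: D(2)=1, D(3)=2, D(4)=9, D(5)=44, D(6)=265, D(7)=1854, D(8)=14833, D(9)=133496.
D(10) = 9 x (D(9) + D(8)) = 9 x (133496 + 14833).

Final answer: D(10) = 1334961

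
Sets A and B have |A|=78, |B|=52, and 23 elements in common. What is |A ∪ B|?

|A union B| = |A| + |B| - |A intersect B| = 78 + 52 - 23.

Final answer: 107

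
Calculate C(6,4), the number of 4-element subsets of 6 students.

C(6,4) = 6!/(4! x (6-4)!).

Final answer: C(6,4) = 15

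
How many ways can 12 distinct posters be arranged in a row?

The number of ways to arrange 12 distinct objects is 12!.

Final answer: 12! = 479001600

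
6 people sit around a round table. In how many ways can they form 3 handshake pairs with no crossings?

This is a standard Catalan-number count: the answer is C_n. Here n = 6/2 = 3.
C_n = (2n)!/(n!(n+1)!), so C_{3} = 6!/(3! x 4!) = C(6,3)/4 = 20/4.

Final answer: C_{3} = 5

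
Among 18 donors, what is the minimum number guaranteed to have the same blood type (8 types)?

There are 8 possible values for blood type (8 types). With 18 donors and 8 categories, by pigeonhole: ceiling(18/8).

Final answer: 3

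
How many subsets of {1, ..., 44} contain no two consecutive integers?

Let a(n) count such subsets of {1, ..., n}. Either n is excluded (a(n-1) ways) or n is included, forcing n-1 out (a(n-2) ways), so a(n) = a(n-1) + a(n-2) with a(1)=2, a(2)=3.
Iterating the recurrence: a(1)=2, a(2)=3, a(3)=5, a(4)=8, a(5)=13, a(6)=21, a(7)=34, a(8)=55, a(9)=89, a(10)=144, a(11)=233, a(12)=377, a(13)=610, a(14)=987, a(15)=1597, a(16)=2584, a(17)=4181, a(18)=6765, a(19)=10946, a(20)=17711, a(21)=28657, a(22)=46368, a(23)=75025, a(24)=121393, a(25)=196418, a(26)=317811, a(27)=514229, a(28)=832040, a(29)=1346269, a(30)=2178309, a(31)=3524578, a(32)=5702887, a(33)=9227465, a(34)=14930352, a(35)=24157817, a(36)=39088169, a(37)=63245986, a(38)=102334155, a(39)=165580141, a(40)=267914296, a(41)=433494437, a(42)=701408733, a(43)=1134903170, a(44)=1836311903.

Final answer: 1836311903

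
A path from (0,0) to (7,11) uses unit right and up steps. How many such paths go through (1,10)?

Paths (0,0)->(1,10): C(11,10) = 11.
Paths (1,10)->(7,11): C(7,1) = 7.
By multiplication principle: 11 x 7.

Final answer: 77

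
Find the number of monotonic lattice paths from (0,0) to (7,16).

Each path has 7 right steps and 16 up steps in some order (23 steps total).
Choose which 16 of the 23 steps are up: C(23,16).

Final answer: C(23,16) = 245157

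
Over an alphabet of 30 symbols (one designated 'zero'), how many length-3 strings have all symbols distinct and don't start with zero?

The leading digit has 29 choices (anything but zero); the next has 29 (anything but the first), then 28, and so on, one fewer each time.
Total: 29 x 29 x 28.

Final answer: 23548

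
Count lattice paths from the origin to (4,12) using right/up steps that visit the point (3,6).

Paths (0,0)->(3,6): C(9,6) = 84.
Paths (3,6)->(4,12): C(7,6) = 7.
By multiplication principle: 84 x 7.

Final answer: 588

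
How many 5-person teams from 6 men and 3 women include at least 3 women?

Sum over valid woman counts:
C(3,3)C(6,2).

Final answer: 15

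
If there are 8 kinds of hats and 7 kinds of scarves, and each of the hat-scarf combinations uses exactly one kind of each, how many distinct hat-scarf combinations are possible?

By the multiplication principle: 8 x 7.

Final answer: 56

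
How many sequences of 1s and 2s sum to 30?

Let f(n) be the number of climbs. Removing the last move (1 or 2 steps) gives f(n) = f(n-1) + f(n-2); base cases f(1)=1, f(2)=2.
Building up term by term: f(1)=1, f(2)=2, f(3)=3, f(4)=5, f(5)=8, f(6)=13, f(7)=21, f(8)=34, f(9)=55, f(10)=89, f(11)=144, f(12)=233, f(13)=377, f(14)=610, f(15)=987, f(16)=1597, f(17)=2584, f(18)=4181, f(19)=6765, f(20)=10946, f(21)=17711, f(22)=28657, f(23)=46368, f(24)=75025, f(25)=121393, f(26)=196418, f(27)=317811, f(28)=514229, f(29)=832040, f(30)=1346269.

Final answer: 1346269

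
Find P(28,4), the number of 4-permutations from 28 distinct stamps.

P(28,4) = 28!/(28-4)! = 28!/24!.

Final answer: P(28,4) = 491400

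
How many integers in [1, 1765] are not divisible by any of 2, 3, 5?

|div by 2|=882, |div by 3|=588, |div by 5|=353.
|div by 2&3|=294, |div by 2&5|=176, |div by 3&5|=117, |div by all|=58.
By inclusion-exclusion, divisible by at least one: 882+588+353-294-176-117+58 = 1294.
Not divisible by any: 1765 - 1294.

Final answer: 471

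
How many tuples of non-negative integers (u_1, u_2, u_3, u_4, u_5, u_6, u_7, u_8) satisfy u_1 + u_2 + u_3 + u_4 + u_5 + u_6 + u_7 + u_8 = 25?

Stars and bars with 25 stars and 7 bars:
C(25+8-1, 8-1) = C(32,7).

Final answer: C(32,7) = 3365856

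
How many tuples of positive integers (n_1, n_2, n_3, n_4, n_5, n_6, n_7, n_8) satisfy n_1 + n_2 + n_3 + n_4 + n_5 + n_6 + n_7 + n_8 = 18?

Substitute n'_i = n_i - 1 (so n'_i >= 0). Then sum n'_i = 18 - 8 = 10.
Stars and bars: C(10+8-1, 8-1) = C(17,7).

Final answer: C(17,7) = 19448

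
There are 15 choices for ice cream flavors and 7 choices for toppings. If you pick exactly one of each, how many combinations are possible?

By the multiplication principle: 15 x 7.

Final answer: 105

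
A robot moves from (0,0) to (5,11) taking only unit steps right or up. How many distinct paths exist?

Each path has 5 right steps and 11 up steps in some order (16 steps total).
Choose which 11 of the 16 steps are up: C(16,11).

Final answer: C(16,11) = 4368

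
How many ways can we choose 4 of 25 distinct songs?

C(25,4) = 25!/(4! x (25-4)!).

Final answer: C(25,4) = 12650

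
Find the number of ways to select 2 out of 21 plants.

C(21,2) = 21!/(2! x (21-2)!).

Final answer: C(21,2) = 210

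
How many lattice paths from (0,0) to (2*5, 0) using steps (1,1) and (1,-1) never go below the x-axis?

Total monotonic paths to (5,5): C(10,5) = 252.
Reflecting each bad path at its first crossing gives a bijection with paths to (4,6): C(10,6) = 210.
Valid Dyck paths: 252 - 210.
(This is the Catalan number C_{5}.)

Final answer: C_{5} = 42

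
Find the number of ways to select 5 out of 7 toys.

C(7,5) = 7!/(5! x (7-5)!).

Final answer: C(7,5) = 21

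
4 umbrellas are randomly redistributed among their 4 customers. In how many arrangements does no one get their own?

Use the recurrence D(n) = (n-1)(D(n-1) + D(n-2)) with D(0)=1, D(1)=0.
D(2) = 1 x (0 + 1) = 1
D(3) = 2 x (1 + 0) = 2
D(4) = 3 x (D(3) + D(2)) = 3 x (2 + 1)

Final answer: D(4) = 9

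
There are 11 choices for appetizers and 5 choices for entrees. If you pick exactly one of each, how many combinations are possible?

By the multiplication principle: 11 x 5.

Final answer: 55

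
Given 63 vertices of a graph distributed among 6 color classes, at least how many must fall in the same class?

By pigeonhole with 63 objects and 6 categories: ceiling(63/6).

Final answer: 11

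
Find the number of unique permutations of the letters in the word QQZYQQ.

Letters (Q:4, Y:1, Z:1). Total letters: 6.
Permutations = 6!/(4!).

Final answer: 30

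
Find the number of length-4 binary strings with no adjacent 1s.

A valid string ends in 0 (append to any length-(n-1) valid string) or in 01 (append to any length-(n-2) valid string), so a(n) = a(n-1) + a(n-2) with a(1)=2, a(2)=3.
Building up term by term: a(1)=2, a(2)=3, a(3)=5, a(4)=8.

Final answer: 8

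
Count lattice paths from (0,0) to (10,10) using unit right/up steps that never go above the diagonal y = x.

Total monotonic paths to (10,10): C(20,10) = 184756.
Reflecting each bad path at its first crossing gives a bijection with paths to (9,11): C(20,11) = 167960.
Valid Dyck paths: 184756 - 167960.
(These counts are the Catalan numbers.)

Final answer: C_{10} = 16796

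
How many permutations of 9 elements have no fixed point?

Use the recurrence D(n) = (n-1)(D(n-1) + D(n-2)) with D(0)=1, D(1)=0.
Building up: D(2)=1, D(3)=2, D(4)=9, D(5)=44, D(6)=265, D(7)=1854, D(8)=14833.
D(9) = 8 x (D(8) + D(7)) = 8 x (14833 + 1854).

Final answer: D(9) = 133496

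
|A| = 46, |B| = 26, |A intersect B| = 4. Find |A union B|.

|A union B| = |A| + |B| - |A intersect B| = 46 + 26 - 4.

Final answer: 68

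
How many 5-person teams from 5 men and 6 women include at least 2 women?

Sum over valid woman counts:
C(6,2)C(5,3) = 150
C(6,3)C(5,2) = 200
C(6,4)C(5,1) = 75
C(6,5)C(5,0) = 6
Total: 150 + 200 + 75 + 6.

Final answer: 431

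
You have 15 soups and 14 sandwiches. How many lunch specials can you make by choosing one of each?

By the multiplication principle: 15 x 14.

Final answer: 210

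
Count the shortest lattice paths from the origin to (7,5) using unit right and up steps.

Each path has 7 right steps and 5 up steps in some order (12 steps total).
Choose which 5 of the 12 steps are up: C(12,5).

Final answer: C(12,5) = 792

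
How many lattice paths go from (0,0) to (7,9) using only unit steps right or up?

Each path has 7 right steps and 9 up steps in some order (16 steps total).
Choose which 9 of the 16 steps are up: C(16,9).

Final answer: C(16,9) = 11440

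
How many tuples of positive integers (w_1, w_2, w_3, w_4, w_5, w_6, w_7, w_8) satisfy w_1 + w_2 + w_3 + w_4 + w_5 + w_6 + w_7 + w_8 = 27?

Substitute w'_i = w_i - 1 (so w'_i >= 0). Then sum w'_i = 27 - 8 = 19.
Stars and bars: C(19+8-1, 8-1) = C(26,7).

Final answer: C(26,7) = 657800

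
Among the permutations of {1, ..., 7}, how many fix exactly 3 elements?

Choose which 3 elements are fixed: C(7,3) = 35.
Derange the remaining 4 using D(j) = (j-1)(D(j-1) + D(j-2)), D(0)=1, D(1)=0: D(2)=1, D(3)=2, D(4)=9.
Total: 35 x 9.

Final answer: C(7,3) D(4) = 315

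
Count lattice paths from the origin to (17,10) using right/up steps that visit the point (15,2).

Paths (0,0)->(15,2): C(17,2) = 136.
Paths (15,2)->(17,10): C(10,8) = 45.
By multiplication principle: 136 x 45.

Final answer: 6120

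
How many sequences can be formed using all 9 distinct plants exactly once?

The number of ways to arrange 9 distinct objects is 9!.

Final answer: 9! = 362880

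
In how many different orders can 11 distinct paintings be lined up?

The number of ways to arrange 11 distinct objects is 11!.

Final answer: 11! = 39916800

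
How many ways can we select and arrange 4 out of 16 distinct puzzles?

P(16,4) = 16!/(16-4)! = 16!/12!.

Final answer: P(16,4) = 43680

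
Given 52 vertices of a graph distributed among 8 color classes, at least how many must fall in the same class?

By pigeonhole with 52 objects and 8 categories: ceiling(52/8).

Final answer: 7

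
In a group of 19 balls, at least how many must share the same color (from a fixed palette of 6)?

There are 6 possible values for color (from a fixed palette of 6). With 19 balls and 6 categories, by pigeonhole: ceiling(19/6).

Final answer: 4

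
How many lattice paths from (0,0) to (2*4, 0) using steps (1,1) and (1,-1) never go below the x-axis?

Total monotonic paths to (4,4): C(8,4) = 70.
By the reflection principle, paths that go above the diagonal number C(8,5) = 56.
Valid Dyck paths: 70 - 56.
(These counts are the Catalan numbers.)

Final answer: C_{4} = 14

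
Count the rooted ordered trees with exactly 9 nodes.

This is a standard Catalan-number count: the answer is C_n. Here n = 9 - 1 = 8.
Using C_0 = 1 and C_(k+1) = C_k x 2(2k+1)/(k+2), build up term by term: C_1=1, C_2=2, C_3=5, C_4=14, C_5=42, C_6=132, C_7=429, C_8=1430.

Final answer: C_{8} = 1430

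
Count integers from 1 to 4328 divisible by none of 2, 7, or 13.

|div by 2|=2164, |div by 7|=618, |div by 13|=332.
|div by 2&7|=309, |div by 2&13|=166, |div by 7&13|=47, |div by all|=23.
By inclusion-exclusion, divisible by at least one: 2164+618+332-309-166-47+23 = 2615.
Not divisible by any: 4328 - 2615.

Final answer: 1713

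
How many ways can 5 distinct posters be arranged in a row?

The number of ways to arrange 5 distinct objects is 5!.

Final answer: 5! = 120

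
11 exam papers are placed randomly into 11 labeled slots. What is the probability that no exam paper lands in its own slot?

Derangements satisfy D(n) = (n-1)(D(n-1) + D(n-2)), starting from D(0)=1, D(1)=0.
Building up: D(2)=1, D(3)=2, D(4)=9, D(5)=44, D(6)=265, D(7)=1854, D(8)=14833, D(9)=133496, D(10)=1334961, D(11)=14684570.
Total arrangements: 11! = 39916800.
Probability = D(11)/11! = 1468457/3991680.

Final answer: D(11)/11! = 14684570/39916800 = 0.367879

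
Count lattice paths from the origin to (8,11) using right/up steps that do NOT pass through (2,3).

Total paths to (8,11): C(19,11) = 75582.
Paths through (2,3): C(5,3) x C(14,8) = 30030.
Avoiding (2,3): 75582 - 30030.

Final answer: 45552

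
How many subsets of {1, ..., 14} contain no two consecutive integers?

Let a(n) count such subsets of {1, ..., n}. Either n is excluded (a(n-1) ways) or n is included, forcing n-1 out (a(n-2) ways), so a(n) = a(n-1) + a(n-2) with a(1)=2, a(2)=3.
Computing successive values: a(1)=2, a(2)=3, a(3)=5, a(4)=8, a(5)=13, a(6)=21, a(7)=34, a(8)=55, a(9)=89, a(10)=144, a(11)=233, a(12)=377, a(13)=610, a(14)=987.

Final answer: 987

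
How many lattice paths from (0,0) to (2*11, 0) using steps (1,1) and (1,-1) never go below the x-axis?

Total monotonic paths to (11,11): C(22,11) = 705432.
Reflecting each bad path at its first crossing gives a bijection with paths to (10,12): C(22,12) = 646646.
Valid Dyck paths: 705432 - 646646.
(Check: C(22,11) - C(22,12) = C(22,11)/12, the Catalan number C_{11}.)

Final answer: C_{11} = 58786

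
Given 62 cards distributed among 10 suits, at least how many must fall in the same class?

By pigeonhole with 62 objects and 10 categories: ceiling(62/10).

Final answer: 7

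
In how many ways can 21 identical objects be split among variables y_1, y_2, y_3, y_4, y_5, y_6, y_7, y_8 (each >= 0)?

Stars and bars with 21 stars and 7 bars:
C(21+8-1, 8-1) = C(28,7).

Final answer: C(28,7) = 1184040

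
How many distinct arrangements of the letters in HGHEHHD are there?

Letters (D:1, E:1, G:1, H:4). Total letters: 7.
Permutations = 7!/(4!).

Final answer: 210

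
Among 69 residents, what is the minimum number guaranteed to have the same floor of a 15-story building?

There are 15 possible values for floor of a 15-story building. With 69 residents and 15 categories, by pigeonhole: ceiling(69/15).

Final answer: 5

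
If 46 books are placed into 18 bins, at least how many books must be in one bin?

By the pigeonhole principle: ceiling(46/18).

Final answer: 3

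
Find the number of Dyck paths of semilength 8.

Total monotonic paths to (8,8): C(16,8) = 12870.
Reflecting each bad path at its first crossing gives a bijection with paths to (7,9): C(16,9) = 11440.
Valid Dyck paths: 12870 - 11440.
(This is the Catalan number C_{8}.)

Final answer: C_{8} = 1430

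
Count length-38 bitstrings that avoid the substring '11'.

Let a(n) count valid strings. If the last bit is 0 the prefix is any valid string of length n-1; if it is 1 the string must end in 01 with a valid prefix of length n-2. So a(n) = a(n-1) + a(n-2), a(1)=2, a(2)=3.
Iterating the recurrence: a(1)=2, a(2)=3, a(3)=5, a(4)=8, a(5)=13, a(6)=21, a(7)=34, a(8)=55, a(9)=89, a(10)=144, a(11)=233, a(12)=377, a(13)=610, a(14)=987, a(15)=1597, a(16)=2584, a(17)=4181, a(18)=6765, a(19)=10946, a(20)=17711, a(21)=28657, a(22)=46368, a(23)=75025, a(24)=121393, a(25)=196418, a(26)=317811, a(27)=514229, a(28)=832040, a(29)=1346269, a(30)=2178309, a(31)=3524578, a(32)=5702887, a(33)=9227465, a(34)=14930352, a(35)=24157817, a(36)=39088169, a(37)=63245986, a(38)=102334155.

Final answer: 102334155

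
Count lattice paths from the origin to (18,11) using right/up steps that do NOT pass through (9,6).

Total paths to (18,11): C(29,11) = 34597290.
Paths through (9,6): C(15,6) x C(14,5) = 10020010.
Avoiding (9,6): 34597290 - 10020010.

Final answer: 24577280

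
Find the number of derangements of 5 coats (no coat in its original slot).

Use the recurrence D(n) = (n-1)(D(n-1) + D(n-2)) with D(0)=1, D(1)=0.
D(2) = 1 x (0 + 1) = 1
D(3) = 2 x (1 + 0) = 2
D(4) = 3 x (2 + 1) = 9
D(5) = 4 x (D(4) + D(3)) = 4 x (9 + 2)

Final answer: D(5) = 44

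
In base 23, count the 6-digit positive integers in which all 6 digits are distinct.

First digit: 22 (nonzero). Second: 22 (not first). Third: 21, etc.
Total: 22 x 22 x 21 x 20 x 19 x 18.

Final answer: 69521760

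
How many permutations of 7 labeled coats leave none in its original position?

Use the recurrence D(n) = (n-1)(D(n-1) + D(n-2)) with D(0)=1, D(1)=0.
D(2) = 1 x (0 + 1) = 1
D(3) = 2 x (1 + 0) = 2
D(4) = 3 x (2 + 1) = 9
D(5) = 4 x (9 + 2) = 44
D(6) = 5 x (44 + 9) = 265
D(7) = 6 x (D(6) + D(5)) = 6 x (265 + 44)

Final answer: D(7) = 1854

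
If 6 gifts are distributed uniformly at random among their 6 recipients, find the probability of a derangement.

Derangements satisfy D(n) = (n-1)(D(n-1) + D(n-2)), starting from D(0)=1, D(1)=0.
Building up: D(2)=1, D(3)=2, D(4)=9, D(5)=44, D(6)=265.
Total arrangements: 6! = 720.
Probability = D(6)/6! = 53/144.

Final answer: D(6)/6! = 265/720 = 0.368056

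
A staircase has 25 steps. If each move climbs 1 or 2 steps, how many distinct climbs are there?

Let f(n) be the number of climbs. Removing the last move (1 or 2 steps) gives f(n) = f(n-1) + f(n-2); base cases f(1)=1, f(2)=2.
Iterating the recurrence: f(1)=1, f(2)=2, f(3)=3, f(4)=5, f(5)=8, f(6)=13, f(7)=21, f(8)=34, f(9)=55, f(10)=89, f(11)=144, f(12)=233, f(13)=377, f(14)=610, f(15)=987, f(16)=1597, f(17)=2584, f(18)=4181, f(19)=6765, f(20)=10946, f(21)=17711, f(22)=28657, f(23)=46368, f(24)=75025, f(25)=121393.

Final answer: 121393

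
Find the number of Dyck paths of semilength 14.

Total monotonic paths to (14,14): C(28,14) = 40116600.
Paths that cross above y=x (reflection bijection): C(28,15) = 37442160.
Valid Dyck paths: 40116600 - 37442160.
(This is the Catalan number C_{14}.)

Final answer: C_{14} = 2674440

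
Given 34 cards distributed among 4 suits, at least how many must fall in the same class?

By pigeonhole with 34 objects and 4 categories: ceiling(34/4).

Final answer: 9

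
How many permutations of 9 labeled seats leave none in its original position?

Use the recurrence D(n) = (n-1)(D(n-1) + D(n-2)) with D(0)=1, D(1)=0.
D(2) = 1 x (0 + 1) = 1
D(3) = 2 x (1 + 0) = 2
D(4) = 3 x (2 + 1) = 9
D(5) = 4 x (9 + 2) = 44
D(6) = 5 x (44 + 9) = 265
D(7) = 6 x (265 + 44) = 1854
D(8) = 7 x (1854 + 265) = 14833
D(9) = 8 x (D(8) + D(7)) = 8 x (14833 + 1854)

Final answer: D(9) = 133496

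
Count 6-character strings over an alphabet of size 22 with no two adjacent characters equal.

Let g(n) count such strings. g(1) = 22, and each valid string of length n-1 extends in 21 ways (any symbol but the last), so g(n) = 21 g(n-1).
Total: g(6) = 22 x 21^5.

Final answer: 22 x 21^{5} = 89850222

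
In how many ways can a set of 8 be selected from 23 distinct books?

C(23,8) = 23!/(8! x (23-8)!).

Final answer: C(23,8) = 490314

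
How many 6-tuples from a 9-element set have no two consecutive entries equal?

Let g(n) count such strings. g(1) = 9, and each valid string of length n-1 extends in 8 ways (any symbol but the last), so g(n) = 8 g(n-1).
Total: g(6) = 9 x 8^5.

Final answer: 9 x 8^{5} = 294912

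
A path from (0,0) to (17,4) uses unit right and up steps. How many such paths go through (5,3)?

Paths (0,0)->(5,3): C(8,3) = 56.
Paths (5,3)->(17,4): C(13,1) = 13.
By multiplication principle: 56 x 13.

Final answer: 728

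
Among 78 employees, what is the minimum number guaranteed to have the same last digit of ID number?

There are 10 possible values for last digit of ID number. With 78 employees and 10 categories, by pigeonhole: ceiling(78/10).

Final answer: 8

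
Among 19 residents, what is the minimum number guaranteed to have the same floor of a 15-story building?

There are 15 possible values for floor of a 15-story building. With 19 residents and 15 categories, by pigeonhole: ceiling(19/15).

Final answer: 2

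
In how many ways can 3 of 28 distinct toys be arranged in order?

P(28,3) = 28!/(28-3)! = 28!/25!.

Final answer: P(28,3) = 19656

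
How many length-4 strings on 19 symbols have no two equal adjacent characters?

First character: 19 choices. Each subsequent: 18 choices (must differ from the previous one).
Total: 19 x 18^3.

Final answer: 19 x 18^{3} = 110808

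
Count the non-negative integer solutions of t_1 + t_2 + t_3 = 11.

Stars and bars with 11 stars and 2 bars:
C(11+3-1, 3-1) = C(13,2).

Final answer: C(13,2) = 78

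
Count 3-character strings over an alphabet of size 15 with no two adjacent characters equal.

First character: 15 choices. Each subsequent: 14 choices (must differ from the previous one).
Total: 15 x 14^2.

Final answer: 15 x 14^{2} = 2940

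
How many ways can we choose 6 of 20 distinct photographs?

C(20,6) = 20!/(6! x (20-6)!).

Final answer: C(20,6) = 38760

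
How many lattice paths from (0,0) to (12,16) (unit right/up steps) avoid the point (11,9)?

Total paths to (12,16): C(28,16) = 30421755.
Paths through (11,9): C(20,9) x C(8,7) = 1343680.
Avoiding (11,9): 30421755 - 1343680.

Final answer: 29078075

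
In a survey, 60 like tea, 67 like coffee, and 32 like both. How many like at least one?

|A union B| = |A| + |B| - |A intersect B| = 60 + 67 - 32.

Final answer: 95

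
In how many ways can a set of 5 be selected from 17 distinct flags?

C(17,5) = 17!/(5! x 12!).

Final answer: \binom{17}{5} = 6188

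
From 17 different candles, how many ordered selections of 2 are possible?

P(17,2) = 17!/(17-2)! = 17!/15!.

Final answer: P(17,2) = 272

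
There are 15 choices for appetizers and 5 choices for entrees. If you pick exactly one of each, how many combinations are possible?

By the multiplication principle: 15 x 5.

Final answer: 75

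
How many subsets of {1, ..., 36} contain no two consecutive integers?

Let a(n) count such subsets of {1, ..., n}. Either n is excluded (a(n-1) ways) or n is included, forcing n-1 out (a(n-2) ways), so a(n) = a(n-1) + a(n-2) with a(1)=2, a(2)=3.
Iterating the recurrence: a(1)=2, a(2)=3, a(3)=5, a(4)=8, a(5)=13, a(6)=21, a(7)=34, a(8)=55, a(9)=89, a(10)=144, a(11)=233, a(12)=377, a(13)=610, a(14)=987, a(15)=1597, a(16)=2584, a(17)=4181, a(18)=6765, a(19)=10946, a(20)=17711, a(21)=28657, a(22)=46368, a(23)=75025, a(24)=121393, a(25)=196418, a(26)=317811, a(27)=514229, a(28)=832040, a(29)=1346269, a(30)=2178309, a(31)=3524578, a(32)=5702887, a(33)=9227465, a(34)=14930352, a(35)=24157817, a(36)=39088169.

Final answer: 39088169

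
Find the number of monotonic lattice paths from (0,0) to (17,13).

Each path has 17 right steps and 13 up steps in some order (30 steps total).
Choose which 13 of the 30 steps are up: C(30,13).

Final answer: C(30,13) = 119759850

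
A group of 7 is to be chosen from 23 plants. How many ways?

C(23,7) = 23!/(7! x (23-7)!).

Final answer: C(23,7) = 245157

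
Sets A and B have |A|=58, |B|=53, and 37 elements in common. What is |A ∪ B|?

|A union B| = |A| + |B| - |A intersect B| = 58 + 53 - 37.

Final answer: 74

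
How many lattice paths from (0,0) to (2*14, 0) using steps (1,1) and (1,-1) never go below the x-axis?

Total monotonic paths to (14,14): C(28,14) = 40116600.
A path is bad iff it touches y = x + 1; reflecting its initial segment maps bad paths bijectively onto all paths to (13,15), of which there are C(28,15) = 37442160.
Valid Dyck paths: 40116600 - 37442160.
(This is the Catalan number C_{14}.)

Final answer: C_{14} = 2674440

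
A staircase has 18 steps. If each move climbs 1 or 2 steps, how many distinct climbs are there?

Let f(n) count the ways. The last step is size 1 or 2, so f(n) = f(n-1) + f(n-2) with f(1)=1, f(2)=2.
Building up term by term: f(1)=1, f(2)=2, f(3)=3, f(4)=5, f(5)=8, f(6)=13, f(7)=21, f(8)=34, f(9)=55, f(10)=89, f(11)=144, f(12)=233, f(13)=377, f(14)=610, f(15)=987, f(16)=1597, f(17)=2584, f(18)=4181.

Final answer: 4181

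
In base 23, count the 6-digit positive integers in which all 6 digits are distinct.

First digit: 22 (nonzero). Second: 22 (not first). Third: 21, etc.
Total: 22 x 22 x 21 x 20 x 19 x 18.

Final answer: 69521760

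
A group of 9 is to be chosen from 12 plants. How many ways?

C(12,9) = 12!/(9! x 3!).

Final answer: \binom{12}{9} = 220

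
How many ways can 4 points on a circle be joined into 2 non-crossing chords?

The structures are counted by the Catalan number C_n. Here n = 4/2 = 2.
C_n = C(2n,n) - C(2n,n+1), so C_{2} = C(4,2) - C(4,3) = 6 - 4.

Final answer: C_{2} = 2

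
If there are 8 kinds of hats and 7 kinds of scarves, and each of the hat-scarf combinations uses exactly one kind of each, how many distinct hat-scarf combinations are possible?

By the multiplication principle: 8 x 7.

Final answer: 56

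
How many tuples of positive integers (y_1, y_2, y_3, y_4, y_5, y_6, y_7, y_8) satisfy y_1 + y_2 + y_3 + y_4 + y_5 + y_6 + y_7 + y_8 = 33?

Substitute y'_i = y_i - 1 (so y'_i >= 0). Then sum y'_i = 33 - 8 = 25.
Stars and bars: C(25+8-1, 8-1) = C(32,7).

Final answer: C(32,7) = 3365856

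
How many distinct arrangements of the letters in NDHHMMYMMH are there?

Letters (D:1, H:3, M:4, N:1, Y:1). Total letters: 10.
Permutations = 10!/(4! x 3!).

Final answer: 25200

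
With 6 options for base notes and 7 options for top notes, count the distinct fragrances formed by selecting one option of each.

By the multiplication principle: 6 x 7.

Final answer: 42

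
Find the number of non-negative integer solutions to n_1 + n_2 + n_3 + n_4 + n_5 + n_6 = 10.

Stars and bars with 10 stars and 5 bars:
C(10+6-1, 6-1) = C(15,5).

Final answer: C(15,5) = 3003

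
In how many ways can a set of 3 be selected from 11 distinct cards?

C(11,3) = 11!/(3! x 8!).

Final answer: \binom{11}{3} = 165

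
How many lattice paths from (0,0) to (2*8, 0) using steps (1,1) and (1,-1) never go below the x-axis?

Total monotonic paths to (8,8): C(16,8) = 12870.
Paths that cross above y=x (reflection bijection): C(16,9) = 11440.
Valid Dyck paths: 12870 - 11440.
(Check: C(16,8) - C(16,9) = C(16,8)/9, the Catalan number C_{8}.)

Final answer: C_{8} = 1430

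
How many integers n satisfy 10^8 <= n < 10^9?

First digit: 9 choices (1-9). Each of the remaining 8 digits: 10 choices.
Total: 9 x 10^8.

Final answer: 900000000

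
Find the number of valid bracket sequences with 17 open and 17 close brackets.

The structures are counted by the Catalan number C_n. Here n = 17 (pairs).
C_n = C(2n,n) - C(2n,n+1), so C_{17} = C(34,17) - C(34,18) = 2333606220 - 2203961430.

Final answer: C_{17} = 129644790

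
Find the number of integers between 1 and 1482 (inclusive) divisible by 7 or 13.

Multiples of 7: 211. Multiples of 13: 114. Of both (lcm=91): 16.
By inclusion-exclusion: 211 + 114 - 16.

Final answer: 309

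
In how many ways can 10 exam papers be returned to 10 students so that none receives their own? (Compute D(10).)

Derangements satisfy D(n) = (n-1)(D(n-1) + D(n-2)), starting from D(0)=1, D(1)=0.
D(2) = 1 x (0 + 1) = 1
D(3) = 2 x (1 + 0) = 2
D(4) = 3 x (2 + 1) = 9
D(5) = 4 x (9 + 2) = 44
D(6) = 5 x (44 + 9) = 265
D(7) = 6 x (265 + 44) = 1854
D(8) = 7 x (1854 + 265) = 14833
D(9) = 8 x (14833 + 1854) = 133496
D(10) = 9 x (D(9) + D(8)) = 9 x (133496 + 14833)

Final answer: D(10) = 1334961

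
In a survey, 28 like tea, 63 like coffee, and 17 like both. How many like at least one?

|A union B| = |A| + |B| - |A intersect B| = 28 + 63 - 17.

Final answer: 74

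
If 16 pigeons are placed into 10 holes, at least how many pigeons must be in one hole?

By the pigeonhole principle: ceiling(16/10).

Final answer: 2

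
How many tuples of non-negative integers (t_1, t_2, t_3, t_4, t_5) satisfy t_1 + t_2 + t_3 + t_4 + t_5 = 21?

Stars and bars with 21 stars and 4 bars:
C(21+5-1, 5-1) = C(25,4).

Final answer: C(25,4) = 12650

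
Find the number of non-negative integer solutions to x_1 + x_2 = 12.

Stars and bars with 12 stars and 1 bars:
C(12+2-1, 2-1) = C(13,1).

Final answer: C(13,1) = 13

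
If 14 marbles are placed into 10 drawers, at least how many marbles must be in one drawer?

By the pigeonhole principle: ceiling(14/10).

Final answer: 2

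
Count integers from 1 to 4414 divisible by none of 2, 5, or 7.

|div by 2|=2207, |div by 5|=882, |div by 7|=630.
|div by 2&5|=441, |div by 2&7|=315, |div by 5&7|=126, |div by all|=63.
By inclusion-exclusion, divisible by at least one: 2207+882+630-441-315-126+63 = 2900.
Not divisible by any: 4414 - 2900.

Final answer: 1514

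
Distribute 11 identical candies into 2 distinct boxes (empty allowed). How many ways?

Stars and bars: C(n+k-1, k-1) = C(12,1).

Final answer: C(12,1) = 12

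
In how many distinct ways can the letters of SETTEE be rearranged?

Letters (E:3, S:1, T:2). Total letters: 6.
Permutations = 6!/(3! x 2!).

Final answer: 60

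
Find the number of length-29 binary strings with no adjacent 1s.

Let a(n) count valid strings. If the last bit is 0 the prefix is any valid string of length n-1; if it is 1 the string must end in 01 with a valid prefix of length n-2. So a(n) = a(n-1) + a(n-2), a(1)=2, a(2)=3.
Computing successive values: a(1)=2, a(2)=3, a(3)=5, a(4)=8, a(5)=13, a(6)=21, a(7)=34, a(8)=55, a(9)=89, a(10)=144, a(11)=233, a(12)=377, a(13)=610, a(14)=987, a(15)=1597, a(16)=2584, a(17)=4181, a(18)=6765, a(19)=10946, a(20)=17711, a(21)=28657, a(22)=46368, a(23)=75025, a(24)=121393, a(25)=196418, a(26)=317811, a(27)=514229, a(28)=832040, a(29)=1346269.

Final answer: 1346269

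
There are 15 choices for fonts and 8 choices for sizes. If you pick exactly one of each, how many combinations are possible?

By the multiplication principle: 15 x 8.

Final answer: 120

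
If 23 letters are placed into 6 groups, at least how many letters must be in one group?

By the pigeonhole principle: ceiling(23/6).

Final answer: 4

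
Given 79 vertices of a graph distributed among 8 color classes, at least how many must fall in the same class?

By pigeonhole with 79 objects and 8 categories: ceiling(79/8).

Final answer: 10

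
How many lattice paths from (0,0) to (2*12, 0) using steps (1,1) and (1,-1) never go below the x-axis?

Total monotonic paths to (12,12): C(24,12) = 2704156.
By the reflection principle, paths that go above the diagonal number C(24,13) = 2496144.
Valid Dyck paths: 2704156 - 2496144.
(Check: C(24,12) - C(24,13) = C(24,12)/13, the Catalan number C_{12}.)

Final answer: C_{12} = 208012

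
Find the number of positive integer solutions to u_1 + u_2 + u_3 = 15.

Substitute u'_i = u_i - 1 (so u'_i >= 0). Then sum u'_i = 15 - 3 = 12.
Stars and bars: C(12+3-1, 3-1) = C(14,2).

Final answer: C(14,2) = 91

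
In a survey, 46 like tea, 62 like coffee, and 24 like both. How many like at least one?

|A union B| = |A| + |B| - |A intersect B| = 46 + 62 - 24.

Final answer: 84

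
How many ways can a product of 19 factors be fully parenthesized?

This is a standard Catalan-number count: the answer is C_n. Here n = 19 - 1 = 18.
C_n = C(2n,n) - C(2n,n+1), so C_{18} = C(36,18) - C(36,19) = 9075135300 - 8597496600.

Final answer: C_{18} = 477638700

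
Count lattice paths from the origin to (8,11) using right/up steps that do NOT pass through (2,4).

Total paths to (8,11): C(19,11) = 75582.
Paths through (2,4): C(6,4) x C(13,7) = 25740.
Avoiding (2,4): 75582 - 25740.

Final answer: 49842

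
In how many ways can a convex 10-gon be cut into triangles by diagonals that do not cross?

This is counted by the nth Catalan number C_n. Here n = 10 - 2 = 8.
Using C_0 = 1 and C_(k+1) = C_k x 2(2k+1)/(k+2), build up term by term: C_1=1, C_2=2, C_3=5, C_4=14, C_5=42, C_6=132, C_7=429, C_8=1430.

Final answer: C_{8} = 1430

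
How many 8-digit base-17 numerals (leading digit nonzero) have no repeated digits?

First digit: 16 (nonzero). Second: 16 (not first). Third: 15, etc.
Total: 16 x 16 x 15 x 14 x 13 x 12 x 11 x 10.

Final answer: 922521600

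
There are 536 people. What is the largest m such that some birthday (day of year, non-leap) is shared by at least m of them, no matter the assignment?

There are 365 possible values for birthday (day of year, non-leap). With 536 people and 365 categories, by pigeonhole: ceiling(536/365).

Final answer: 2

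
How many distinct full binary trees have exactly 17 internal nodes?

This is counted by the nth Catalan number C_n. Here n = 17.
C_n = C(2n,n)/(n+1), so C_{17} = C(34,17)/18 = 2333606220/18.

Final answer: C_{17} = 129644790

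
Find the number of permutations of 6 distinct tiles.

The number of ways to arrange 6 distinct objects is 6!.

Final answer: 6! = 720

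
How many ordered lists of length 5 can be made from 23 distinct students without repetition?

P(23,5) = 23!/(23-5)! = 23!/18!.

Final answer: P(23,5) = 4037880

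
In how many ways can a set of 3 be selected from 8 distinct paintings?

C(8,3) = 8!/(3! x (8-3)!).

Final answer: C(8,3) = 56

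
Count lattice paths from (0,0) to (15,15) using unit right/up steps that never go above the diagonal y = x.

Total monotonic paths to (15,15): C(30,15) = 155117520.
By the reflection principle, paths that go above the diagonal number C(30,16) = 145422675.
Valid Dyck paths: 155117520 - 145422675.
(This is the Catalan number C_{15}.)

Final answer: C_{15} = 9694845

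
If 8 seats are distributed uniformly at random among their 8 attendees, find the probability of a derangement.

D(n) = (n-1)(D(n-1) + D(n-2)), D(0)=1, D(1)=0.
Building up: D(2)=1, D(3)=2, D(4)=9, D(5)=44, D(6)=265, D(7)=1854, D(8)=14833.
Total arrangements: 8! = 40320.
Probability = D(8)/8! = 2119/5760.

Final answer: D(8)/8! = 14833/40320 = 0.367882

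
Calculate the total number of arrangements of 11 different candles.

The number of ways to arrange 11 distinct objects is 11!.

Final answer: 11! = 39916800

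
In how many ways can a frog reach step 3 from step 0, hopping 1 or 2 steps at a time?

Let f(n) be the number of climbs. Removing the last move (1 or 2 steps) gives f(n) = f(n-1) + f(n-2); base cases f(1)=1, f(2)=2.
Computing successive values: f(1)=1, f(2)=2, f(3)=3.

Final answer: 3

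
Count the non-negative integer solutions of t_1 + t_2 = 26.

Stars and bars with 26 stars and 1 bars:
C(26+2-1, 2-1) = C(27,1).

Final answer: C(27,1) = 27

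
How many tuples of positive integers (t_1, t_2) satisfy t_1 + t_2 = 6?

Substitute t'_i = t_i - 1 (so t'_i >= 0). Then sum t'_i = 6 - 2 = 4.
Stars and bars: C(4+2-1, 2-1) = C(5,1).

Final answer: C(5,1) = 5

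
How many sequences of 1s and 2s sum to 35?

Condition on the final move: it is a 1-step (f(n-1) ways to get there) or a 2-step (f(n-2) ways), so f(n) = f(n-1) + f(n-2), with f(1)=1, f(2)=2.
Iterating the recurrence: f(1)=1, f(2)=2, f(3)=3, f(4)=5, f(5)=8, f(6)=13, f(7)=21, f(8)=34, f(9)=55, f(10)=89, f(11)=144, f(12)=233, f(13)=377, f(14)=610, f(15)=987, f(16)=1597, f(17)=2584, f(18)=4181, f(19)=6765, f(20)=10946, f(21)=17711, f(22)=28657, f(23)=46368, f(24)=75025, f(25)=121393, f(26)=196418, f(27)=317811, f(28)=514229, f(29)=832040, f(30)=1346269, f(31)=2178309, f(32)=3524578, f(33)=5702887, f(34)=9227465, f(35)=14930352.

Final answer: 14930352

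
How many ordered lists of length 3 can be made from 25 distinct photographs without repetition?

P(25,3) = 25!/(25-3)! = 25!/22!.

Final answer: P(25,3) = 13800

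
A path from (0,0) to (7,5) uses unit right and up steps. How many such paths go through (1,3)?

Paths (0,0)->(1,3): C(4,3) = 4.
Paths (1,3)->(7,5): C(8,2) = 28.
By multiplication principle: 4 x 28.

Final answer: 112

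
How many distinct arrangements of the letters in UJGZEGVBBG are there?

Letters (B:2, E:1, G:3, J:1, U:1, V:1, Z:1). Total letters: 10.
Permutations = 10!/(3! x 2!).

Final answer: 302400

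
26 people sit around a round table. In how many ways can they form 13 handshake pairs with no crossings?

The structures are counted by the Catalan number C_n. Here n = 26/2 = 13.
C_n = C(2n,n) - C(2n,n+1), so C_{13} = C(26,13) - C(26,14) = 10400600 - 9657700.

Final answer: C_{13} = 742900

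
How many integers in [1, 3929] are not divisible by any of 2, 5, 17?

|div by 2|=1964, |div by 5|=785, |div by 17|=231.
|div by 2&5|=392, |div by 2&17|=115, |div by 5&17|=46, |div by all|=23.
By inclusion-exclusion, divisible by at least one: 1964+785+231-392-115-46+23 = 2450.
Not divisible by any: 3929 - 2450.

Final answer: 1479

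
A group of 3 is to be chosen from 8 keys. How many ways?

C(8,3) = 8!/(3! x (8-3)!).

Final answer: C(8,3) = 56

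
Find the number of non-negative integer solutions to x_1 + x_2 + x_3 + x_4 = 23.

Stars and bars with 23 stars and 3 bars:
C(23+4-1, 4-1) = C(26,3).

Final answer: C(26,3) = 2600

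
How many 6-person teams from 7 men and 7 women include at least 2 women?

Sum over valid woman counts:
C(7,2)C(7,4) = 735
C(7,3)C(7,3) = 1225
C(7,4)C(7,2) = 735
C(7,5)C(7,1) = 147
C(7,6)C(7,0) = 7
Total: 735 + 1225 + 735 + 147 + 7.

Final answer: 2849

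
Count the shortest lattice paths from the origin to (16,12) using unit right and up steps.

Each path has 16 right steps and 12 up steps in some order (28 steps total).
Choose which 12 of the 28 steps are up: C(28,12).

Final answer: C(28,12) = 30421755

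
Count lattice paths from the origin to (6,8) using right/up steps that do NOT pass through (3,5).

Total paths to (6,8): C(14,8) = 3003.
Paths through (3,5): C(8,5) x C(6,3) = 1120.
Avoiding (3,5): 3003 - 1120.

Final answer: 1883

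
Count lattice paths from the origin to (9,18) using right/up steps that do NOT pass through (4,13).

Total paths to (9,18): C(27,18) = 4686825.
Paths through (4,13): C(17,13) x C(10,5) = 599760.
Avoiding (4,13): 4686825 - 599760.

Final answer: 4087065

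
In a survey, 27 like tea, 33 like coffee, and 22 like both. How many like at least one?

|A union B| = |A| + |B| - |A intersect B| = 27 + 33 - 22.

Final answer: 38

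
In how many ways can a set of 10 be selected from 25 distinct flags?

C(25,10) = 25!/(10! x 15!).

Final answer: \binom{25}{10} = 3268760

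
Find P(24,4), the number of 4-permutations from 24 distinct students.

P(24,4) = 24!/(24-4)! = 24!/20!.

Final answer: P(24,4) = 255024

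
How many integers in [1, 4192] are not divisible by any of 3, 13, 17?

|div by 3|=1397, |div by 13|=322, |div by 17|=246.
|div by 3&13|=107, |div by 3&17|=82, |div by 13&17|=18, |div by all|=6.
By inclusion-exclusion, divisible by at least one: 1397+322+246-107-82-18+6 = 1764.
Not divisible by any: 4192 - 1764.

Final answer: 2428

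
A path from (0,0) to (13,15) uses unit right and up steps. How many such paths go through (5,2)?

Paths (0,0)->(5,2): C(7,2) = 21.
Paths (5,2)->(13,15): C(21,13) = 203490.
By multiplication principle: 21 x 203490.

Final answer: 4273290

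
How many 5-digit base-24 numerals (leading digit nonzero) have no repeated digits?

The leading digit has 23 choices (anything but zero); the next has 23 (anything but the first), then 22, and so on, one fewer each time.
Total: 23 x 23 x 22 x 21 x 20.

Final answer: 4887960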